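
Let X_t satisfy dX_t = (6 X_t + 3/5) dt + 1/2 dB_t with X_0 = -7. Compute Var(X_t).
Var(X_t) = exp(12*t)/48 - 1/48

The variance V(t) = Var(X_t) satisfies V'(t) = 2 a V(t) + c^2 with V(0) = 0 (drift coefficient is linear in X, diffusion is constant). With a = 6, c = 1/2, the solution is
  V(t) = (c^2 / (2 a)) * (exp(2 a t) - 1)
       = ((1/2)^2 / (2*6)) * (exp(12 t) - 1)
       = exp(12*t)/48 - 1/48.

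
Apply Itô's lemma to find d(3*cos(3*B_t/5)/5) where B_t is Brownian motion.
d(3*cos(3*B_t/5)/5) = (-27*cos(3*B_t/5)/250) dt + (-9*sin(3*B_t/5)/25) dB_t

Itô's formula for f(B_t) gives d f(B_t) = f'(B_t) dB_t + (1/2) f''(B_t) dt. Compute derivatives of f(x) = 3*cos(3*x/5)/5:
  f'(x)  = -9*sin(3*x/5)/25
  f''(x) = -27*cos(3*x/5)/125
Substitute x = B_t and multiply the f'' term by 1/2:
  drift     = (1/2) * (-27*cos(3*x/5)/125) evaluated at B_t = -27*cos(3*B_t/5)/250
  diffusion = (-9*sin(3*x/5)/25) evaluated at B_t = -9*sin(3*B_t/5)/25
Therefore d(3*cos(3*B_t/5)/5) = (-27*cos(3*B_t/5)/250) dt + (-9*sin(3*B_t/5)/25) dB_t.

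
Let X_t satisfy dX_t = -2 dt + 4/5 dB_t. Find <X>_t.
<X>_t = 16*t/25

For an Itô process dX_t = a(t) dt + b(t) dB_t, the quadratic variation is <X>_t = int_0^t b(s)^2 ds (the drift term does not contribute). Here b(s) = 4/5, so
  b(s)^2 = 16/25.
Integrating from 0 to t:
  <X>_t = int_0^t (16/25) ds = 16*t/25.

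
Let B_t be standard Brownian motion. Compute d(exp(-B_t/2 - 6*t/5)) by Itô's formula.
d(exp(-B_t/2 - 6*t/5)) = (-43*exp(-B_t/2 - 6*t/5)/40) dt + (-exp(-B_t/2 - 6*t/5)/2) dB_t

Itô's formula for f(t, x): d f(t, B_t) = (f_t + (1/2) f_xx) dt + f_x dB_t. Compute partials of f(t, x) = exp(-6*t/5 - x/2):
  f_t(t,x)  = -6*exp(-6*t/5 - x/2)/5
  f_x(t,x)  = -exp(-6*t/5 - x/2)/2
  f_xx(t,x) = exp(-6*t/5 - x/2)/4
Assemble drift = f_t + (1/2) f_xx = -43*exp(-6*t/5 - x/2)/40 and diffusion = f_x = -exp(-6*t/5 - x/2)/2. Substituting x = B_t:
  d(exp(-B_t/2 - 6*t/5)) = (-43*exp(-B_t/2 - 6*t/5)/40) dt + (-exp(-B_t/2 - 6*t/5)/2) dB_t.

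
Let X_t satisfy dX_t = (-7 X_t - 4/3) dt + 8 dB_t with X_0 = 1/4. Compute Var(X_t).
Var(X_t) = 32/7 - 32*exp(-14*t)/7

The variance V(t) = Var(X_t) satisfies V'(t) = 2 a V(t) + c^2 with V(0) = 0 (drift coefficient is linear in X, diffusion is constant). With a = -7, c = 8, the solution is
  V(t) = (c^2 / (2 a)) * (exp(2 a t) - 1)
       = (8^2 / (2*(-7))) * (exp((-14) t) - 1)
       = 32/7 - 32*exp(-14*t)/7.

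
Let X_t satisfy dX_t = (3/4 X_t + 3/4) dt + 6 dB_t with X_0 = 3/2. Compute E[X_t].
E[X_t] = 5*exp(3*t/4)/2 - 1

Taking expectations and using E[dB_t] = 0, the mean m(t) = E[X_t] satisfies the ODE m'(t) = a m(t) + b with m(0) = x_0. With a = 3/4, b = 3/4, x_0 = 3/2, the solution is
  m(t) = x_0 * exp(a t) + (b/a) * (exp(a t) - 1)
       = (3/2) * exp((3/4) t) + ((3/4)/(3/4)) * (exp((3/4) t) - 1)
       = 5*exp(3*t/4)/2 - 1.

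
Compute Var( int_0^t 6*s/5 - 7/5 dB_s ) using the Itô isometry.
Var = t*(12*t^2 - 42*t + 49)/25

The Itô integral of a deterministic integrand f(s) has mean 0 because each increment f(s) * (B_{s+ds} - B_s) has mean 0. By the Itô isometry:
  Var( int_0^t f(s) dB_s ) = E[ (int_0^t f(s) dB_s)^2 ] = int_0^t f(s)^2 ds.
Here f(s) = 6*s/5 - 7/5, so f(s)^2 = (6*s - 7)^2/25. Integrate:
  int_0^t ((6*s - 7)^2/25) ds = t*(12*t^2 - 42*t + 49)/25.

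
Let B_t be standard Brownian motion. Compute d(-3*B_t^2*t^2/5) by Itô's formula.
d(-3*B_t^2*t^2/5) = (3*t*(-2*B_t^2 - t)/5) dt + (-6*B_t*t^2/5) dB_t

Itô's formula for f(t, x): d f(t, B_t) = (f_t + (1/2) f_xx) dt + f_x dB_t. Compute partials of f(t, x) = -3*t^2*x^2/5:
  f_t(t,x)  = -6*t*x^2/5
  f_x(t,x)  = -6*t^2*x/5
  f_xx(t,x) = -6*t^2/5
Assemble drift = f_t + (1/2) f_xx = 3*t*(-t - 2*x^2)/5 and diffusion = f_x = -6*t^2*x/5. Substituting x = B_t:
  d(-3*B_t^2*t^2/5) = (3*t*(-2*B_t^2 - t)/5) dt + (-6*B_t*t^2/5) dB_t.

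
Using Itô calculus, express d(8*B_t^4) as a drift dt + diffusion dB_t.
d(8*B_t^4) = (48*B_t^2) dt + (32*B_t^3) dB_t

Itô's formula for f(B_t) gives d f(B_t) = f'(B_t) dB_t + (1/2) f''(B_t) dt. Compute derivatives of f(x) = 8*x^4:
  f'(x)  = 32*x^3
  f''(x) = 96*x^2
Substitute x = B_t and multiply the f'' term by 1/2:
  drift     = (1/2) * (96*x^2) evaluated at B_t = 48*B_t^2
  diffusion = (32*x^3) evaluated at B_t = 32*B_t^3
Therefore d(8*B_t^4) = (48*B_t^2) dt + (32*B_t^3) dB_t.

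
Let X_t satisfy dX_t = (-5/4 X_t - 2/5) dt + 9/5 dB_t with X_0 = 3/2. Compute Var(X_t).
Var(X_t) = 162/125 - 162*exp(-5*t/2)/125

The variance V(t) = Var(X_t) satisfies V'(t) = 2 a V(t) + c^2 with V(0) = 0 (drift coefficient is linear in X, diffusion is constant). With a = -5/4, c = 9/5, the solution is
  V(t) = (c^2 / (2 a)) * (exp(2 a t) - 1)
       = ((9/5)^2 / (2*(-5/4))) * (exp((-5/2) t) - 1)
       = 162/125 - 162*exp(-5*t/2)/125.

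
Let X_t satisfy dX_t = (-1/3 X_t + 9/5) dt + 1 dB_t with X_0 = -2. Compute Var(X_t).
Var(X_t) = 3/2 - 3*exp(-2*t/3)/2

The variance V(t) = Var(X_t) satisfies V'(t) = 2 a V(t) + c^2 with V(0) = 0 (drift coefficient is linear in X, diffusion is constant). With a = -1/3, c = 1, the solution is
  V(t) = (c^2 / (2 a)) * (exp(2 a t) - 1)
       = (1^2 / (2*(-1/3))) * (exp((-2/3) t) - 1)
       = 3/2 - 3*exp(-2*t/3)/2.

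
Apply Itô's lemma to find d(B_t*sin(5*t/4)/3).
d(B_t*sin(5*t/4)/3) = (5*B_t*cos(5*t/4)/12) dt + (sin(5*t/4)/3) dB_t

Itô's formula for f(t, x): d f(t, B_t) = (f_t + (1/2) f_xx) dt + f_x dB_t. Compute partials of f(t, x) = x*sin(5*t/4)/3:
  f_t(t,x)  = 5*x*cos(5*t/4)/12
  f_x(t,x)  = sin(5*t/4)/3
  f_xx(t,x) = 0
Assemble drift = f_t + (1/2) f_xx = 5*x*cos(5*t/4)/12 and diffusion = f_x = sin(5*t/4)/3. Substituting x = B_t:
  d(B_t*sin(5*t/4)/3) = (5*B_t*cos(5*t/4)/12) dt + (sin(5*t/4)/3) dB_t.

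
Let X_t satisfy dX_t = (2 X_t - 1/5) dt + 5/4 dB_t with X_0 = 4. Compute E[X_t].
E[X_t] = 39*exp(2*t)/10 + 1/10

Taking expectations and using E[dB_t] = 0, the mean m(t) = E[X_t] satisfies the ODE m'(t) = a m(t) + b with m(0) = x_0. With a = 2, b = -1/5, x_0 = 4, the solution is
  m(t) = x_0 * exp(a t) + (b/a) * (exp(a t) - 1)
       = 4 * exp(2 t) + ((-1/5)/2) * (exp(2 t) - 1)
       = 39*exp(2*t)/10 + 1/10.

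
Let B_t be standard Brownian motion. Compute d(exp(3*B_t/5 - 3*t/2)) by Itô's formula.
d(exp(3*B_t/5 - 3*t/2)) = (-33*exp(3*B_t/5 - 3*t/2)/25) dt + (3*exp(3*B_t/5 - 3*t/2)/5) dB_t

Itô's formula for f(t, x): d f(t, B_t) = (f_t + (1/2) f_xx) dt + f_x dB_t. Compute partials of f(t, x) = exp(-3*t/2 + 3*x/5):
  f_t(t,x)  = -3*exp(-3*t/2 + 3*x/5)/2
  f_x(t,x)  = 3*exp(-3*t/2 + 3*x/5)/5
  f_xx(t,x) = 9*exp(-3*t/2 + 3*x/5)/25
Assemble drift = f_t + (1/2) f_xx = -33*exp(-3*t/2 + 3*x/5)/25 and diffusion = f_x = 3*exp(-3*t/2 + 3*x/5)/5. Substituting x = B_t:
  d(exp(3*B_t/5 - 3*t/2)) = (-33*exp(3*B_t/5 - 3*t/2)/25) dt + (3*exp(3*B_t/5 - 3*t/2)/5) dB_t.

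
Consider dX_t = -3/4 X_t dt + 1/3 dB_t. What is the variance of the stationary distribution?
lim Var(X_t) = 2/27

The OU SDE dX = -theta X dt + sigma dB admits the integrating factor exp(theta t): d(exp(theta t) X_t) = sigma exp(theta t) dB_t. Integrating from 0 to t gives X_t = x_0 * exp(-theta t) + sigma * int_0^t exp(-theta (t-s)) dB_s for any initial x_0. The Itô integral has variance (by the Itô isometry) sigma^2 * int_0^t exp(-2 theta (t - s)) ds = sigma^2 * (1 - exp(-2 theta t)) / (2 theta), independent of x_0.
With theta = 3/4, sigma = 1/3:
  Var(X_t) = (1/3)^2 * (1 - exp(-2*3/4 t)) / (2 * 3/4) = 2/27 - 2*exp(-3*t/2)/27.
As t -> infinity, exp(-2*3/4 t) -> 0, so the stationary variance is sigma^2 / (2 theta) = 2/27.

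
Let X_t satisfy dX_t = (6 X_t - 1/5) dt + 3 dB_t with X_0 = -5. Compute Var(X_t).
Var(X_t) = 3*exp(12*t)/4 - 3/4

The variance V(t) = Var(X_t) satisfies V'(t) = 2 a V(t) + c^2 with V(0) = 0 (drift coefficient is linear in X, diffusion is constant). With a = 6, c = 3, the solution is
  V(t) = (c^2 / (2 a)) * (exp(2 a t) - 1)
       = (3^2 / (2*6)) * (exp(12 t) - 1)
       = 3*exp(12*t)/4 - 3/4.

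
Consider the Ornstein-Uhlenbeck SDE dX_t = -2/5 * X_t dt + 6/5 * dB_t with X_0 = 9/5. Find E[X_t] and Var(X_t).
E[X_t] = 9*exp(-2*t/5)/5; Var(X_t) = 9/5 - 9*exp(-4*t/5)/5

The OU SDE dX = -theta X dt + sigma dB admits the integrating factor exp(theta t): d(exp(theta t) X_t) = sigma exp(theta t) dB_t. Integrating from 0 to t:
  X_t = x_0 * exp(-theta t) + sigma * int_0^t exp(-theta (t-s)) dB_s.
The Itô integral has mean 0 and (by the Itô isometry) variance sigma^2 * int_0^t exp(-2 theta (t - s)) ds = sigma^2 * (1 - exp(-2 theta t)) / (2 theta).
With theta = 2/5, sigma = 6/5, x_0 = 9/5:
  E[X_t] = 9/5 * exp(-2/5 t) = 9*exp(-2*t/5)/5
  Var(X_t) = (6/5)^2 * (1 - exp(-2*2/5 t)) / (2 * 2/5) = 9/5 - 9*exp(-4*t/5)/5.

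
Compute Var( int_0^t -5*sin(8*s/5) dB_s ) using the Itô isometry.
Var = 25*t/2 - 125*sin(8*t/5)*cos(8*t/5)/16

The Itô integral of a deterministic integrand f(s) has mean 0 because each increment f(s) * (B_{s+ds} - B_s) has mean 0. By the Itô isometry:
  Var( int_0^t f(s) dB_s ) = E[ (int_0^t f(s) dB_s)^2 ] = int_0^t f(s)^2 ds.
Here f(s) = -5*sin(8*s/5), so f(s)^2 = 25*sin(8*s/5)^2. Integrate:
  int_0^t (25*sin(8*s/5)^2) ds = 25*t/2 - 125*sin(8*t/5)*cos(8*t/5)/16.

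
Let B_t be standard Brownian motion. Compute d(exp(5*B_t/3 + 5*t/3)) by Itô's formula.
d(exp(5*B_t/3 + 5*t/3)) = (55*exp(5*B_t/3 + 5*t/3)/18) dt + (5*exp(5*B_t/3 + 5*t/3)/3) dB_t

Itô's formula for f(t, x): d f(t, B_t) = (f_t + (1/2) f_xx) dt + f_x dB_t. Compute partials of f(t, x) = exp(5*t/3 + 5*x/3):
  f_t(t,x)  = 5*exp(5*t/3 + 5*x/3)/3
  f_x(t,x)  = 5*exp(5*t/3 + 5*x/3)/3
  f_xx(t,x) = 25*exp(5*t/3 + 5*x/3)/9
Assemble drift = f_t + (1/2) f_xx = 55*exp(5*t/3 + 5*x/3)/18 and diffusion = f_x = 5*exp(5*t/3 + 5*x/3)/3. Substituting x = B_t:
  d(exp(5*B_t/3 + 5*t/3)) = (55*exp(5*B_t/3 + 5*t/3)/18) dt + (5*exp(5*B_t/3 + 5*t/3)/3) dB_t.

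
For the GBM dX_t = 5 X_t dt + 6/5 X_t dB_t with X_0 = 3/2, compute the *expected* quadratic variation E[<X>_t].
E[<X>_t] = 81*exp(286*t/25)/286 - 81/286

<X>_t = int_0^t ((6/5) * X_s)^2 ds. Taking expectation inside the integral: E[<X>_t] = (6/5)^2 * int_0^t E[X_s^2] ds. For GBM, E[X_s^2] = x_0^2 * exp((2 mu + sigma^2) s). Integrating:
  E[<X>_t] = (6/5)^2 * (3/2)^2 * (exp((2*5 + (6/5)^2) t) - 1) / (2*5 + (6/5)^2)
           = (6/5)^2 * (3/2)^2 * (exp((286/25) t) - 1) / (286/25) = 81*exp(286*t/25)/286 - 81/286.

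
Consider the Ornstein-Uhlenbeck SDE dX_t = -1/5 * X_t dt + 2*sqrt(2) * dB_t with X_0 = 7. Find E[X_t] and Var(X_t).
E[X_t] = 7*exp(-t/5); Var(X_t) = 20 - 20*exp(-2*t/5)

The OU SDE dX = -theta X dt + sigma dB admits the integrating factor exp(theta t): d(exp(theta t) X_t) = sigma exp(theta t) dB_t. Integrating from 0 to t:
  X_t = x_0 * exp(-theta t) + sigma * int_0^t exp(-theta (t-s)) dB_s.
The Itô integral has mean 0 and (by the Itô isometry) variance sigma^2 * int_0^t exp(-2 theta (t - s)) ds = sigma^2 * (1 - exp(-2 theta t)) / (2 theta).
With theta = 1/5, sigma = 2*sqrt(2), x_0 = 7:
  E[X_t] = 7 * exp(-1/5 t) = 7*exp(-t/5)
  Var(X_t) = (2*sqrt(2))^2 * (1 - exp(-2*1/5 t)) / (2 * 1/5) = 20 - 20*exp(-2*t/5).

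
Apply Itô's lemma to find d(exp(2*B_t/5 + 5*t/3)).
d(exp(2*B_t/5 + 5*t/3)) = (131*exp(2*B_t/5 + 5*t/3)/75) dt + (2*exp(2*B_t/5 + 5*t/3)/5) dB_t

Itô's formula for f(t, x): d f(t, B_t) = (f_t + (1/2) f_xx) dt + f_x dB_t. Compute partials of f(t, x) = exp(5*t/3 + 2*x/5):
  f_t(t,x)  = 5*exp(5*t/3 + 2*x/5)/3
  f_x(t,x)  = 2*exp(5*t/3 + 2*x/5)/5
  f_xx(t,x) = 4*exp(5*t/3 + 2*x/5)/25
Assemble drift = f_t + (1/2) f_xx = 131*exp(5*t/3 + 2*x/5)/75 and diffusion = f_x = 2*exp(5*t/3 + 2*x/5)/5. Substituting x = B_t:
  d(exp(2*B_t/5 + 5*t/3)) = (131*exp(2*B_t/5 + 5*t/3)/75) dt + (2*exp(2*B_t/5 + 5*t/3)/5) dB_t.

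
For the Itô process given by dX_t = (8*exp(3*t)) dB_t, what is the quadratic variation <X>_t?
<X>_t = 32*exp(6*t)/3 - 32/3

For an Itô process dX_t = a(t) dt + b(t) dB_t, the quadratic variation is <X>_t = int_0^t b(s)^2 ds (the drift term does not contribute). Here b(s) = 8*exp(3*s), so
  b(s)^2 = 64*exp(6*s).
Integrating from 0 to t:
  <X>_t = int_0^t (64*exp(6*s)) ds = 32*exp(6*t)/3 - 32/3.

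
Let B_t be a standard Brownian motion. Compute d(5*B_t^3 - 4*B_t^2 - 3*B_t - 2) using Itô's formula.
d(5*B_t^3 - 4*B_t^2 - 3*B_t - 2) = (15*B_t - 4) dt + (15*B_t^2 - 8*B_t - 3) dB_t

Itô's formula for f(B_t) gives d f(B_t) = f'(B_t) dB_t + (1/2) f''(B_t) dt. Compute derivatives of f(x) = 5*x^3 - 4*x^2 - 3*x - 2:
  f'(x)  = 15*x^2 - 8*x - 3
  f''(x) = 30*x - 8
Substitute x = B_t and multiply the f'' term by 1/2:
  drift     = (1/2) * (30*x - 8) evaluated at B_t = 15*B_t - 4
  diffusion = (15*x^2 - 8*x - 3) evaluated at B_t = 15*B_t^2 - 8*B_t - 3
Therefore d(5*B_t^3 - 4*B_t^2 - 3*B_t - 2) = (15*B_t - 4) dt + (15*B_t^2 - 8*B_t - 3) dB_t.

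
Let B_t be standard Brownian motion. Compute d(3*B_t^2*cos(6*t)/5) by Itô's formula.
d(3*B_t^2*cos(6*t)/5) = (-18*B_t^2*sin(6*t)/5 + 3*cos(6*t)/5) dt + (6*B_t*cos(6*t)/5) dB_t

Itô's formula for f(t, x): d f(t, B_t) = (f_t + (1/2) f_xx) dt + f_x dB_t. Compute partials of f(t, x) = 3*x^2*cos(6*t)/5:
  f_t(t,x)  = -18*x^2*sin(6*t)/5
  f_x(t,x)  = 6*x*cos(6*t)/5
  f_xx(t,x) = 6*cos(6*t)/5
Assemble drift = f_t + (1/2) f_xx = -18*x^2*sin(6*t)/5 + 3*cos(6*t)/5 and diffusion = f_x = 6*x*cos(6*t)/5. Substituting x = B_t:
  d(3*B_t^2*cos(6*t)/5) = (-18*B_t^2*sin(6*t)/5 + 3*cos(6*t)/5) dt + (6*B_t*cos(6*t)/5) dB_t.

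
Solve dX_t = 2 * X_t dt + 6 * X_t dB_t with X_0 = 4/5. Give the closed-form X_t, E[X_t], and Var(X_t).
X_t = 4/5 * exp((-16) t + (6) B_t); E[X_t] = 4*exp(2*t)/5; Var(X_t) = 16*(exp(36*t) - 1)*exp(4*t)/25

For GBM dX = mu X dt + sigma X dB with X_0 = x_0, apply Itô to Y = log X: dY = (mu - sigma^2/2) dt + sigma dB, so Y_t = log(x_0) + (mu - sigma^2/2) t + sigma B_t and hence X_t = x_0 * exp((mu - sigma^2/2) t + sigma B_t).
With mu = 2, sigma = 6, x_0 = 4/5, this gives:
  X_t = 4/5 * exp((-16) * t + (6) * B_t).
Since sigma*B_t ~ Normal(0, sigma^2 t), E[exp(sigma*B_t)] = exp(sigma^2 t / 2); so E[X_t] = x_0 * exp((mu - sigma^2/2) t) * exp(sigma^2 t / 2) = x_0 * exp(mu t) = 4*exp(2*t)/5.
Var(X_t) = E[X_t^2] - (E[X_t])^2 = x_0^2 * exp(2 mu t) * (exp(sigma^2 t) - 1) = 16*(exp(36*t) - 1)*exp(4*t)/25.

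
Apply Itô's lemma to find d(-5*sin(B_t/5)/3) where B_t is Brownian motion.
d(-5*sin(B_t/5)/3) = (sin(B_t/5)/30) dt + (-cos(B_t/5)/3) dB_t

Itô's formula for f(B_t) gives d f(B_t) = f'(B_t) dB_t + (1/2) f''(B_t) dt. Compute derivatives of f(x) = -5*sin(x/5)/3:
  f'(x)  = -cos(x/5)/3
  f''(x) = sin(x/5)/15
Substitute x = B_t and multiply the f'' term by 1/2:
  drift     = (1/2) * (sin(x/5)/15) evaluated at B_t = sin(B_t/5)/30
  diffusion = (-cos(x/5)/3) evaluated at B_t = -cos(B_t/5)/3
Therefore d(-5*sin(B_t/5)/3) = (sin(B_t/5)/30) dt + (-cos(B_t/5)/3) dB_t.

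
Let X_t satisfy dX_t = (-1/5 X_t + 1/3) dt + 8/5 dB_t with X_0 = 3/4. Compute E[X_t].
E[X_t] = 5/3 - 11*exp(-t/5)/12

Taking expectations and using E[dB_t] = 0, the mean m(t) = E[X_t] satisfies the ODE m'(t) = a m(t) + b with m(0) = x_0. With a = -1/5, b = 1/3, x_0 = 3/4, the solution is
  m(t) = x_0 * exp(a t) + (b/a) * (exp(a t) - 1)
       = (3/4) * exp((-1/5) t) + ((1/3)/(-1/5)) * (exp((-1/5) t) - 1)
       = 5/3 - 11*exp(-t/5)/12.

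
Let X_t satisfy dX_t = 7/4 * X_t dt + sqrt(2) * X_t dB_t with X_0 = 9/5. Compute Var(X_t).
Var(X_t) = 81*(exp(2*t) - 1)*exp(7*t/2)/25

For GBM dX = mu X dt + sigma X dB with X_0 = x_0, apply Itô to Y = log X: dY = (mu - sigma^2/2) dt + sigma dB, so Y_t = log(x_0) + (mu - sigma^2/2) t + sigma B_t and hence X_t = x_0 * exp((mu - sigma^2/2) t + sigma B_t).
With mu = 7/4, sigma = sqrt(2), x_0 = 9/5, this gives:
  X_t = 9/5 * exp((3/4) * t + (sqrt(2)) * B_t).
Since sigma*B_t ~ Normal(0, sigma^2 t), E[exp(sigma*B_t)] = exp(sigma^2 t / 2); so E[X_t] = x_0 * exp((mu - sigma^2/2) t) * exp(sigma^2 t / 2) = x_0 * exp(mu t) = 9*exp(7*t/4)/5.
Var(X_t) = E[X_t^2] - (E[X_t])^2 = x_0^2 * exp(2 mu t) * (exp(sigma^2 t) - 1) = 81*(exp(2*t) - 1)*exp(7*t/2)/25.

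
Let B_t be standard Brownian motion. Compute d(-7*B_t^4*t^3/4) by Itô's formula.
d(-7*B_t^4*t^3/4) = (21*B_t^2*t^2*(-B_t^2 - 2*t)/4) dt + (-7*B_t^3*t^3) dB_t

Itô's formula for f(t, x): d f(t, B_t) = (f_t + (1/2) f_xx) dt + f_x dB_t. Compute partials of f(t, x) = -7*t^3*x^4/4:
  f_t(t,x)  = -21*t^2*x^4/4
  f_x(t,x)  = -7*t^3*x^3
  f_xx(t,x) = -21*t^3*x^2
Assemble drift = f_t + (1/2) f_xx = 21*t^2*x^2*(-2*t - x^2)/4 and diffusion = f_x = -7*t^3*x^3. Substituting x = B_t:
  d(-7*B_t^4*t^3/4) = (21*B_t^2*t^2*(-B_t^2 - 2*t)/4) dt + (-7*B_t^3*t^3) dB_t.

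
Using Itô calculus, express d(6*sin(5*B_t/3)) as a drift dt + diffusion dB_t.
d(6*sin(5*B_t/3)) = (-25*sin(5*B_t/3)/3) dt + (10*cos(5*B_t/3)) dB_t

Itô's formula for f(B_t) gives d f(B_t) = f'(B_t) dB_t + (1/2) f''(B_t) dt. Compute derivatives of f(x) = 6*sin(5*x/3):
  f'(x)  = 10*cos(5*x/3)
  f''(x) = -50*sin(5*x/3)/3
Substitute x = B_t and multiply the f'' term by 1/2:
  drift     = (1/2) * (-50*sin(5*x/3)/3) evaluated at B_t = -25*sin(5*B_t/3)/3
  diffusion = (10*cos(5*x/3)) evaluated at B_t = 10*cos(5*B_t/3)
Therefore d(6*sin(5*B_t/3)) = (-25*sin(5*B_t/3)/3) dt + (10*cos(5*B_t/3)) dB_t.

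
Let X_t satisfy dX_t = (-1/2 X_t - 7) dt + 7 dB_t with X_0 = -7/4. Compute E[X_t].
E[X_t] = -14 + 49*exp(-t/2)/4

Taking expectations and using E[dB_t] = 0, the mean m(t) = E[X_t] satisfies the ODE m'(t) = a m(t) + b with m(0) = x_0. With a = -1/2, b = -7, x_0 = -7/4, the solution is
  m(t) = x_0 * exp(a t) + (b/a) * (exp(a t) - 1)
       = (-7/4) * exp((-1/2) t) + ((-7)/(-1/2)) * (exp((-1/2) t) - 1)
       = -14 + 49*exp(-t/2)/4.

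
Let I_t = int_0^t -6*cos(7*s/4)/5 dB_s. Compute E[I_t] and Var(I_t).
E[I_t] = 0; Var(I_t) = 18*t/25 + 36*sin(7*t/2)/175

The Itô integral of a deterministic integrand f(s) has mean 0 because each increment f(s) * (B_{s+ds} - B_s) has mean 0. By the Itô isometry:
  Var( int_0^t f(s) dB_s ) = E[ (int_0^t f(s) dB_s)^2 ] = int_0^t f(s)^2 ds.
Here f(s) = -6*cos(7*s/4)/5, so f(s)^2 = 36*cos(7*s/4)^2/25. Integrate:
  int_0^t (36*cos(7*s/4)^2/25) ds = 18*t/25 + 36*sin(7*t/2)/175.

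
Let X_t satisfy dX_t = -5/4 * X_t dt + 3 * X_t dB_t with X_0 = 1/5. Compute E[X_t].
E[X_t] = exp(-5*t/4)/5

For GBM dX = mu X dt + sigma X dB with X_0 = x_0, apply Itô to Y = log X: dY = (mu - sigma^2/2) dt + sigma dB, so Y_t = log(x_0) + (mu - sigma^2/2) t + sigma B_t and hence X_t = x_0 * exp((mu - sigma^2/2) t + sigma B_t).
With mu = -5/4, sigma = 3, x_0 = 1/5, this gives:
  X_t = 1/5 * exp((-23/4) * t + (3) * B_t).
Since sigma*B_t ~ Normal(0, sigma^2 t), E[exp(sigma*B_t)] = exp(sigma^2 t / 2); so E[X_t] = x_0 * exp((mu - sigma^2/2) t) * exp(sigma^2 t / 2) = x_0 * exp(mu t) = exp(-5*t/4)/5.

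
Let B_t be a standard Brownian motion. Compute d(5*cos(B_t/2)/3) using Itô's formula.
d(5*cos(B_t/2)/3) = (-5*cos(B_t/2)/24) dt + (-5*sin(B_t/2)/6) dB_t

Itô's formula for f(B_t) gives d f(B_t) = f'(B_t) dB_t + (1/2) f''(B_t) dt. Compute derivatives of f(x) = 5*cos(x/2)/3:
  f'(x)  = -5*sin(x/2)/6
  f''(x) = -5*cos(x/2)/12
Substitute x = B_t and multiply the f'' term by 1/2:
  drift     = (1/2) * (-5*cos(x/2)/12) evaluated at B_t = -5*cos(B_t/2)/24
  diffusion = (-5*sin(x/2)/6) evaluated at B_t = -5*sin(B_t/2)/6
Therefore d(5*cos(B_t/2)/3) = (-5*cos(B_t/2)/24) dt + (-5*sin(B_t/2)/6) dB_t.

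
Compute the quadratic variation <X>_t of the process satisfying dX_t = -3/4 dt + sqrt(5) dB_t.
<X>_t = 5*t

For an Itô process dX_t = a(t) dt + b(t) dB_t, the quadratic variation is <X>_t = int_0^t b(s)^2 ds (the drift term does not contribute). Here b(s) = sqrt(5), so
  b(s)^2 = 5.
Integrating from 0 to t:
  <X>_t = int_0^t (5) ds = 5*t.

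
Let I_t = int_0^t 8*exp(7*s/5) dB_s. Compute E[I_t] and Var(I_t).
E[I_t] = 0; Var(I_t) = 160*exp(14*t/5)/7 - 160/7

The Itô integral of a deterministic integrand f(s) has mean 0 because each increment f(s) * (B_{s+ds} - B_s) has mean 0. By the Itô isometry:
  Var( int_0^t f(s) dB_s ) = E[ (int_0^t f(s) dB_s)^2 ] = int_0^t f(s)^2 ds.
Here f(s) = 8*exp(7*s/5), so f(s)^2 = 64*exp(14*s/5). Integrate:
  int_0^t (64*exp(14*s/5)) ds = 160*exp(14*t/5)/7 - 160/7.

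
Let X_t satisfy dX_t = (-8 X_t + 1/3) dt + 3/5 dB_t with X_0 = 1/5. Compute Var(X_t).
Var(X_t) = 9/400 - 9*exp(-16*t)/400

The variance V(t) = Var(X_t) satisfies V'(t) = 2 a V(t) + c^2 with V(0) = 0 (drift coefficient is linear in X, diffusion is constant). With a = -8, c = 3/5, the solution is
  V(t) = (c^2 / (2 a)) * (exp(2 a t) - 1)
       = ((3/5)^2 / (2*(-8))) * (exp((-16) t) - 1)
       = 9/400 - 9*exp(-16*t)/400.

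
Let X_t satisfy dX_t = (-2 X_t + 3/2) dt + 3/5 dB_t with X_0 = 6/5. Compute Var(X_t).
Var(X_t) = 9/100 - 9*exp(-4*t)/100

The variance V(t) = Var(X_t) satisfies V'(t) = 2 a V(t) + c^2 with V(0) = 0 (drift coefficient is linear in X, diffusion is constant). With a = -2, c = 3/5, the solution is
  V(t) = (c^2 / (2 a)) * (exp(2 a t) - 1)
       = ((3/5)^2 / (2*(-2))) * (exp((-4) t) - 1)
       = 9/100 - 9*exp(-4*t)/100.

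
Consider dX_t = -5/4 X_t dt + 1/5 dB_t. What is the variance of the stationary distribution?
lim Var(X_t) = 2/125

The OU SDE dX = -theta X dt + sigma dB admits the integrating factor exp(theta t): d(exp(theta t) X_t) = sigma exp(theta t) dB_t. Integrating from 0 to t gives X_t = x_0 * exp(-theta t) + sigma * int_0^t exp(-theta (t-s)) dB_s for any initial x_0. The Itô integral has variance (by the Itô isometry) sigma^2 * int_0^t exp(-2 theta (t - s)) ds = sigma^2 * (1 - exp(-2 theta t)) / (2 theta), independent of x_0.
With theta = 5/4, sigma = 1/5:
  Var(X_t) = (1/5)^2 * (1 - exp(-2*5/4 t)) / (2 * 5/4) = 2/125 - 2*exp(-5*t/2)/125.
As t -> infinity, exp(-2*5/4 t) -> 0, so the stationary variance is sigma^2 / (2 theta) = 2/125.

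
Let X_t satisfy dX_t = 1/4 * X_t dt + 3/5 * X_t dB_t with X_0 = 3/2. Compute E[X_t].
E[X_t] = 3*exp(t/4)/2

For GBM dX = mu X dt + sigma X dB with X_0 = x_0, apply Itô to Y = log X: dY = (mu - sigma^2/2) dt + sigma dB, so Y_t = log(x_0) + (mu - sigma^2/2) t + sigma B_t and hence X_t = x_0 * exp((mu - sigma^2/2) t + sigma B_t).
With mu = 1/4, sigma = 3/5, x_0 = 3/2, this gives:
  X_t = 3/2 * exp((7/100) * t + (3/5) * B_t).
Since sigma*B_t ~ Normal(0, sigma^2 t), E[exp(sigma*B_t)] = exp(sigma^2 t / 2); so E[X_t] = x_0 * exp((mu - sigma^2/2) t) * exp(sigma^2 t / 2) = x_0 * exp(mu t) = 3*exp(t/4)/2.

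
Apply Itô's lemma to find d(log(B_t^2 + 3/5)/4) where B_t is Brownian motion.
d(log(B_t^2 + 3/5)/4) = (5*(3 - 5*B_t^2)/(4*(5*B_t^2 + 3)^2)) dt + (5*B_t/(2*(5*B_t^2 + 3))) dB_t

Itô's formula for f(B_t) gives d f(B_t) = f'(B_t) dB_t + (1/2) f''(B_t) dt. Compute derivatives of f(x) = log(x^2 + 3/5)/4:
  f'(x)  = 5*x/(2*(5*x^2 + 3))
  f''(x) = 5*(3 - 5*x^2)/(2*(5*x^2 + 3)^2)
Substitute x = B_t and multiply the f'' term by 1/2:
  drift     = (1/2) * (5*(3 - 5*x^2)/(2*(5*x^2 + 3)^2)) evaluated at B_t = 5*(3 - 5*B_t^2)/(4*(5*B_t^2 + 3)^2)
  diffusion = (5*x/(2*(5*x^2 + 3))) evaluated at B_t = 5*B_t/(2*(5*B_t^2 + 3))
Therefore d(log(B_t^2 + 3/5)/4) = (5*(3 - 5*B_t^2)/(4*(5*B_t^2 + 3)^2)) dt + (5*B_t/(2*(5*B_t^2 + 3))) dB_t.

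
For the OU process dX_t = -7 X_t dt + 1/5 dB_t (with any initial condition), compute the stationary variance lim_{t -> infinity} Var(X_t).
lim Var(X_t) = 1/350

The OU SDE dX = -theta X dt + sigma dB admits the integrating factor exp(theta t): d(exp(theta t) X_t) = sigma exp(theta t) dB_t. Integrating from 0 to t gives X_t = x_0 * exp(-theta t) + sigma * int_0^t exp(-theta (t-s)) dB_s for any initial x_0. The Itô integral has variance (by the Itô isometry) sigma^2 * int_0^t exp(-2 theta (t - s)) ds = sigma^2 * (1 - exp(-2 theta t)) / (2 theta), independent of x_0.
With theta = 7, sigma = 1/5:
  Var(X_t) = (1/5)^2 * (1 - exp(-2*7 t)) / (2 * 7) = 1/350 - exp(-14*t)/350.
As t -> infinity, exp(-2*7 t) -> 0, so the stationary variance is sigma^2 / (2 theta) = 1/350.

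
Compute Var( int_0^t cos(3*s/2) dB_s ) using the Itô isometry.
Var = t/2 + sin(3*t)/6

The Itô integral of a deterministic integrand f(s) has mean 0 because each increment f(s) * (B_{s+ds} - B_s) has mean 0. By the Itô isometry:
  Var( int_0^t f(s) dB_s ) = E[ (int_0^t f(s) dB_s)^2 ] = int_0^t f(s)^2 ds.
Here f(s) = cos(3*s/2), so f(s)^2 = cos(3*s/2)^2. Integrate:
  int_0^t (cos(3*s/2)^2) ds = t/2 + sin(3*t)/6.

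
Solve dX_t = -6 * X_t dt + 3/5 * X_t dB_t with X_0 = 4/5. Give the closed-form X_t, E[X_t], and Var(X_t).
X_t = 4/5 * exp((-309/50) t + (3/5) B_t); E[X_t] = 4*exp(-6*t)/5; Var(X_t) = (16*exp(9*t/25) - 16)*exp(-12*t)/25

For GBM dX = mu X dt + sigma X dB with X_0 = x_0, apply Itô to Y = log X: dY = (mu - sigma^2/2) dt + sigma dB, so Y_t = log(x_0) + (mu - sigma^2/2) t + sigma B_t and hence X_t = x_0 * exp((mu - sigma^2/2) t + sigma B_t).
With mu = -6, sigma = 3/5, x_0 = 4/5, this gives:
  X_t = 4/5 * exp((-309/50) * t + (3/5) * B_t).
Since sigma*B_t ~ Normal(0, sigma^2 t), E[exp(sigma*B_t)] = exp(sigma^2 t / 2); so E[X_t] = x_0 * exp((mu - sigma^2/2) t) * exp(sigma^2 t / 2) = x_0 * exp(mu t) = 4*exp(-6*t)/5.
Var(X_t) = E[X_t^2] - (E[X_t])^2 = x_0^2 * exp(2 mu t) * (exp(sigma^2 t) - 1) = (16*exp(9*t/25) - 16)*exp(-12*t)/25.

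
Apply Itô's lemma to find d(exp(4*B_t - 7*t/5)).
d(exp(4*B_t - 7*t/5)) = (33*exp(4*B_t - 7*t/5)/5) dt + (4*exp(4*B_t - 7*t/5)) dB_t

Itô's formula for f(t, x): d f(t, B_t) = (f_t + (1/2) f_xx) dt + f_x dB_t. Compute partials of f(t, x) = exp(-7*t/5 + 4*x):
  f_t(t,x)  = -7*exp(-7*t/5 + 4*x)/5
  f_x(t,x)  = 4*exp(-7*t/5 + 4*x)
  f_xx(t,x) = 16*exp(-7*t/5 + 4*x)
Assemble drift = f_t + (1/2) f_xx = 33*exp(-7*t/5 + 4*x)/5 and diffusion = f_x = 4*exp(-7*t/5 + 4*x). Substituting x = B_t:
  d(exp(4*B_t - 7*t/5)) = (33*exp(4*B_t - 7*t/5)/5) dt + (4*exp(4*B_t - 7*t/5)) dB_t.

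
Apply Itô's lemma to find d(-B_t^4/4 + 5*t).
d(-B_t^4/4 + 5*t) = (5 - 3*B_t^2/2) dt + (-B_t^3) dB_t

Itô's formula for f(t, x): d f(t, B_t) = (f_t + (1/2) f_xx) dt + f_x dB_t. Compute partials of f(t, x) = 5*t - x^4/4:
  f_t(t,x)  = 5
  f_x(t,x)  = -x^3
  f_xx(t,x) = -3*x^2
Assemble drift = f_t + (1/2) f_xx = 5 - 3*x^2/2 and diffusion = f_x = -x^3. Substituting x = B_t:
  d(-B_t^4/4 + 5*t) = (5 - 3*B_t^2/2) dt + (-B_t^3) dB_t.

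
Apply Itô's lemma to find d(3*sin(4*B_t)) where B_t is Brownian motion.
d(3*sin(4*B_t)) = (-24*sin(4*B_t)) dt + (12*cos(4*B_t)) dB_t

Itô's formula for f(B_t) gives d f(B_t) = f'(B_t) dB_t + (1/2) f''(B_t) dt. Compute derivatives of f(x) = 3*sin(4*x):
  f'(x)  = 12*cos(4*x)
  f''(x) = -48*sin(4*x)
Substitute x = B_t and multiply the f'' term by 1/2:
  drift     = (1/2) * (-48*sin(4*x)) evaluated at B_t = -24*sin(4*B_t)
  diffusion = (12*cos(4*x)) evaluated at B_t = 12*cos(4*B_t)
Therefore d(3*sin(4*B_t)) = (-24*sin(4*B_t)) dt + (12*cos(4*B_t)) dB_t.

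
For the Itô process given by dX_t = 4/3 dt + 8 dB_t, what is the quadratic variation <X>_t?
<X>_t = 64*t

For an Itô process dX_t = a(t) dt + b(t) dB_t, the quadratic variation is <X>_t = int_0^t b(s)^2 ds (the drift term does not contribute). Here b(s) = 8, so
  b(s)^2 = 64.
Integrating from 0 to t:
  <X>_t = int_0^t (64) ds = 64*t.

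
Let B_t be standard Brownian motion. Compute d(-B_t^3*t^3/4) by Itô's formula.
d(-B_t^3*t^3/4) = (3*B_t*t^2*(-B_t^2 - t)/4) dt + (-3*B_t^2*t^3/4) dB_t

Itô's formula for f(t, x): d f(t, B_t) = (f_t + (1/2) f_xx) dt + f_x dB_t. Compute partials of f(t, x) = -t^3*x^3/4:
  f_t(t,x)  = -3*t^2*x^3/4
  f_x(t,x)  = -3*t^3*x^2/4
  f_xx(t,x) = -3*t^3*x/2
Assemble drift = f_t + (1/2) f_xx = 3*t^2*x*(-t - x^2)/4 and diffusion = f_x = -3*t^3*x^2/4. Substituting x = B_t:
  d(-B_t^3*t^3/4) = (3*B_t*t^2*(-B_t^2 - t)/4) dt + (-3*B_t^2*t^3/4) dB_t.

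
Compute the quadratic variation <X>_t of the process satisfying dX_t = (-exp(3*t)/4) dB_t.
<X>_t = exp(6*t)/96 - 1/96

For an Itô process dX_t = a(t) dt + b(t) dB_t, the quadratic variation is <X>_t = int_0^t b(s)^2 ds (the drift term does not contribute). Here b(s) = -exp(3*s)/4, so
  b(s)^2 = exp(6*s)/16.
Integrating from 0 to t:
  <X>_t = int_0^t (exp(6*s)/16) ds = exp(6*t)/96 - 1/96.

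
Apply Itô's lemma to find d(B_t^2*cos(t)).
d(B_t^2*cos(t)) = (-B_t^2*sin(t) + cos(t)) dt + (2*B_t*cos(t)) dB_t

Itô's formula for f(t, x): d f(t, B_t) = (f_t + (1/2) f_xx) dt + f_x dB_t. Compute partials of f(t, x) = x^2*cos(t):
  f_t(t,x)  = -x^2*sin(t)
  f_x(t,x)  = 2*x*cos(t)
  f_xx(t,x) = 2*cos(t)
Assemble drift = f_t + (1/2) f_xx = -x^2*sin(t) + cos(t) and diffusion = f_x = 2*x*cos(t). Substituting x = B_t:
  d(B_t^2*cos(t)) = (-B_t^2*sin(t) + cos(t)) dt + (2*B_t*cos(t)) dB_t.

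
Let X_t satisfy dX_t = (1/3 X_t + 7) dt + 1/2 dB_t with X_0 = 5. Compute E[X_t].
E[X_t] = 26*exp(t/3) - 21

Taking expectations and using E[dB_t] = 0, the mean m(t) = E[X_t] satisfies the ODE m'(t) = a m(t) + b with m(0) = x_0. With a = 1/3, b = 7, x_0 = 5, the solution is
  m(t) = x_0 * exp(a t) + (b/a) * (exp(a t) - 1)
       = 5 * exp((1/3) t) + (7/(1/3)) * (exp((1/3) t) - 1)
       = 26*exp(t/3) - 21.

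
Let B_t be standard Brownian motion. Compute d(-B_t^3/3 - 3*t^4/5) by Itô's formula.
d(-B_t^3/3 - 3*t^4/5) = (-B_t - 12*t^3/5) dt + (-B_t^2) dB_t

Itô's formula for f(t, x): d f(t, B_t) = (f_t + (1/2) f_xx) dt + f_x dB_t. Compute partials of f(t, x) = -3*t^4/5 - x^3/3:
  f_t(t,x)  = -12*t^3/5
  f_x(t,x)  = -x^2
  f_xx(t,x) = -2*x
Assemble drift = f_t + (1/2) f_xx = -12*t^3/5 - x and diffusion = f_x = -x^2. Substituting x = B_t:
  d(-B_t^3/3 - 3*t^4/5) = (-B_t - 12*t^3/5) dt + (-B_t^2) dB_t.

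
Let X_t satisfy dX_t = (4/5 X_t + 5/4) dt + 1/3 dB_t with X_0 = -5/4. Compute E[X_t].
E[X_t] = 5*exp(4*t/5)/16 - 25/16

Taking expectations and using E[dB_t] = 0, the mean m(t) = E[X_t] satisfies the ODE m'(t) = a m(t) + b with m(0) = x_0. With a = 4/5, b = 5/4, x_0 = -5/4, the solution is
  m(t) = x_0 * exp(a t) + (b/a) * (exp(a t) - 1)
       = (-5/4) * exp((4/5) t) + ((5/4)/(4/5)) * (exp((4/5) t) - 1)
       = 5*exp(4*t/5)/16 - 25/16.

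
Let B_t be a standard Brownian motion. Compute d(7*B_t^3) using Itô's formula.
d(7*B_t^3) = (21*B_t) dt + (21*B_t^2) dB_t

Itô's formula for f(B_t) gives d f(B_t) = f'(B_t) dB_t + (1/2) f''(B_t) dt. Compute derivatives of f(x) = 7*x^3:
  f'(x)  = 21*x^2
  f''(x) = 42*x
Substitute x = B_t and multiply the f'' term by 1/2:
  drift     = (1/2) * (42*x) evaluated at B_t = 21*B_t
  diffusion = (21*x^2) evaluated at B_t = 21*B_t^2
Therefore d(7*B_t^3) = (21*B_t) dt + (21*B_t^2) dB_t.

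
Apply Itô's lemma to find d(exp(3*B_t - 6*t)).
d(exp(3*B_t - 6*t)) = (-3*exp(3*B_t - 6*t)/2) dt + (3*exp(3*B_t - 6*t)) dB_t

Itô's formula for f(t, x): d f(t, B_t) = (f_t + (1/2) f_xx) dt + f_x dB_t. Compute partials of f(t, x) = exp(-6*t + 3*x):
  f_t(t,x)  = -6*exp(-6*t + 3*x)
  f_x(t,x)  = 3*exp(-6*t + 3*x)
  f_xx(t,x) = 9*exp(-6*t + 3*x)
Assemble drift = f_t + (1/2) f_xx = -3*exp(-6*t + 3*x)/2 and diffusion = f_x = 3*exp(-6*t + 3*x). Substituting x = B_t:
  d(exp(3*B_t - 6*t)) = (-3*exp(3*B_t - 6*t)/2) dt + (3*exp(3*B_t - 6*t)) dB_t.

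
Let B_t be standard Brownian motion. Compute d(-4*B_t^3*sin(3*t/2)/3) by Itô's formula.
d(-4*B_t^3*sin(3*t/2)/3) = (-2*B_t*(B_t^2*cos(3*t/2) + 2*sin(3*t/2))) dt + (-4*B_t^2*sin(3*t/2)) dB_t

Itô's formula for f(t, x): d f(t, B_t) = (f_t + (1/2) f_xx) dt + f_x dB_t. Compute partials of f(t, x) = -4*x^3*sin(3*t/2)/3:
  f_t(t,x)  = -2*x^3*cos(3*t/2)
  f_x(t,x)  = -4*x^2*sin(3*t/2)
  f_xx(t,x) = -8*x*sin(3*t/2)
Assemble drift = f_t + (1/2) f_xx = -2*x*(x^2*cos(3*t/2) + 2*sin(3*t/2)) and diffusion = f_x = -4*x^2*sin(3*t/2). Substituting x = B_t:
  d(-4*B_t^3*sin(3*t/2)/3) = (-2*B_t*(B_t^2*cos(3*t/2) + 2*sin(3*t/2))) dt + (-4*B_t^2*sin(3*t/2)) dB_t.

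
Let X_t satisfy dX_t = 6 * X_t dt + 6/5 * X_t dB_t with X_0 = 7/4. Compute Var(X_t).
Var(X_t) = 49*(exp(36*t/25) - 1)*exp(12*t)/16

For GBM dX = mu X dt + sigma X dB with X_0 = x_0, apply Itô to Y = log X: dY = (mu - sigma^2/2) dt + sigma dB, so Y_t = log(x_0) + (mu - sigma^2/2) t + sigma B_t and hence X_t = x_0 * exp((mu - sigma^2/2) t + sigma B_t).
With mu = 6, sigma = 6/5, x_0 = 7/4, this gives:
  X_t = 7/4 * exp((132/25) * t + (6/5) * B_t).
Since sigma*B_t ~ Normal(0, sigma^2 t), E[exp(sigma*B_t)] = exp(sigma^2 t / 2); so E[X_t] = x_0 * exp((mu - sigma^2/2) t) * exp(sigma^2 t / 2) = x_0 * exp(mu t) = 7*exp(6*t)/4.
Var(X_t) = E[X_t^2] - (E[X_t])^2 = x_0^2 * exp(2 mu t) * (exp(sigma^2 t) - 1) = 49*(exp(36*t/25) - 1)*exp(12*t)/16.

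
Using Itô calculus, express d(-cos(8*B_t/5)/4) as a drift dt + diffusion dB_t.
d(-cos(8*B_t/5)/4) = (8*cos(8*B_t/5)/25) dt + (2*sin(8*B_t/5)/5) dB_t

Itô's formula for f(B_t) gives d f(B_t) = f'(B_t) dB_t + (1/2) f''(B_t) dt. Compute derivatives of f(x) = -cos(8*x/5)/4:
  f'(x)  = 2*sin(8*x/5)/5
  f''(x) = 16*cos(8*x/5)/25
Substitute x = B_t and multiply the f'' term by 1/2:
  drift     = (1/2) * (16*cos(8*x/5)/25) evaluated at B_t = 8*cos(8*B_t/5)/25
  diffusion = (2*sin(8*x/5)/5) evaluated at B_t = 2*sin(8*B_t/5)/5
Therefore d(-cos(8*B_t/5)/4) = (8*cos(8*B_t/5)/25) dt + (2*sin(8*B_t/5)/5) dB_t.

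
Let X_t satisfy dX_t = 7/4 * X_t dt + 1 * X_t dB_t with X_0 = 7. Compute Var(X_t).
Var(X_t) = 49*(exp(t) - 1)*exp(7*t/2)

For GBM dX = mu X dt + sigma X dB with X_0 = x_0, apply Itô to Y = log X: dY = (mu - sigma^2/2) dt + sigma dB, so Y_t = log(x_0) + (mu - sigma^2/2) t + sigma B_t and hence X_t = x_0 * exp((mu - sigma^2/2) t + sigma B_t).
With mu = 7/4, sigma = 1, x_0 = 7, this gives:
  X_t = 7 * exp((5/4) * t + (1) * B_t).
Since sigma*B_t ~ Normal(0, sigma^2 t), E[exp(sigma*B_t)] = exp(sigma^2 t / 2); so E[X_t] = x_0 * exp((mu - sigma^2/2) t) * exp(sigma^2 t / 2) = x_0 * exp(mu t) = 7*exp(7*t/4).
Var(X_t) = E[X_t^2] - (E[X_t])^2 = x_0^2 * exp(2 mu t) * (exp(sigma^2 t) - 1) = 49*(exp(t) - 1)*exp(7*t/2).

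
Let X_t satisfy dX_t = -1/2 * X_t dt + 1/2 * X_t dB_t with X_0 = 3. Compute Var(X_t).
Var(X_t) = (9*exp(t/4) - 9)*exp(-t)

For GBM dX = mu X dt + sigma X dB with X_0 = x_0, apply Itô to Y = log X: dY = (mu - sigma^2/2) dt + sigma dB, so Y_t = log(x_0) + (mu - sigma^2/2) t + sigma B_t and hence X_t = x_0 * exp((mu - sigma^2/2) t + sigma B_t).
With mu = -1/2, sigma = 1/2, x_0 = 3, this gives:
  X_t = 3 * exp((-5/8) * t + (1/2) * B_t).
Since sigma*B_t ~ Normal(0, sigma^2 t), E[exp(sigma*B_t)] = exp(sigma^2 t / 2); so E[X_t] = x_0 * exp((mu - sigma^2/2) t) * exp(sigma^2 t / 2) = x_0 * exp(mu t) = 3*exp(-t/2).
Var(X_t) = E[X_t^2] - (E[X_t])^2 = x_0^2 * exp(2 mu t) * (exp(sigma^2 t) - 1) = (9*exp(t/4) - 9)*exp(-t).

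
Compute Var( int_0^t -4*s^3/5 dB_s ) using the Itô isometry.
Var = 16*t^7/175

The Itô integral of a deterministic integrand f(s) has mean 0 because each increment f(s) * (B_{s+ds} - B_s) has mean 0. By the Itô isometry:
  Var( int_0^t f(s) dB_s ) = E[ (int_0^t f(s) dB_s)^2 ] = int_0^t f(s)^2 ds.
Here f(s) = -4*s^3/5, so f(s)^2 = 16*s^6/25. Integrate:
  int_0^t (16*s^6/25) ds = 16*t^7/175.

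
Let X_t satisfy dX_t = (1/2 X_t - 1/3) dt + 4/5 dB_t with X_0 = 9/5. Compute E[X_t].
E[X_t] = 17*exp(t/2)/15 + 2/3

Taking expectations and using E[dB_t] = 0, the mean m(t) = E[X_t] satisfies the ODE m'(t) = a m(t) + b with m(0) = x_0. With a = 1/2, b = -1/3, x_0 = 9/5, the solution is
  m(t) = x_0 * exp(a t) + (b/a) * (exp(a t) - 1)
       = (9/5) * exp((1/2) t) + ((-1/3)/(1/2)) * (exp((1/2) t) - 1)
       = 17*exp(t/2)/15 + 2/3.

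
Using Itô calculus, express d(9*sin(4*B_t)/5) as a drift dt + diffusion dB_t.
d(9*sin(4*B_t)/5) = (-72*sin(4*B_t)/5) dt + (36*cos(4*B_t)/5) dB_t

Itô's formula for f(B_t) gives d f(B_t) = f'(B_t) dB_t + (1/2) f''(B_t) dt. Compute derivatives of f(x) = 9*sin(4*x)/5:
  f'(x)  = 36*cos(4*x)/5
  f''(x) = -144*sin(4*x)/5
Substitute x = B_t and multiply the f'' term by 1/2:
  drift     = (1/2) * (-144*sin(4*x)/5) evaluated at B_t = -72*sin(4*B_t)/5
  diffusion = (36*cos(4*x)/5) evaluated at B_t = 36*cos(4*B_t)/5
Therefore d(9*sin(4*B_t)/5) = (-72*sin(4*B_t)/5) dt + (36*cos(4*B_t)/5) dB_t.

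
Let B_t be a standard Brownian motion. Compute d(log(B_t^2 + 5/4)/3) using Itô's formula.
d(log(B_t^2 + 5/4)/3) = (4*(5 - 4*B_t^2)/(3*(4*B_t^2 + 5)^2)) dt + (8*B_t/(3*(4*B_t^2 + 5))) dB_t

Itô's formula for f(B_t) gives d f(B_t) = f'(B_t) dB_t + (1/2) f''(B_t) dt. Compute derivatives of f(x) = log(x^2 + 5/4)/3:
  f'(x)  = 8*x/(3*(4*x^2 + 5))
  f''(x) = 8*(5 - 4*x^2)/(3*(4*x^2 + 5)^2)
Substitute x = B_t and multiply the f'' term by 1/2:
  drift     = (1/2) * (8*(5 - 4*x^2)/(3*(4*x^2 + 5)^2)) evaluated at B_t = 4*(5 - 4*B_t^2)/(3*(4*B_t^2 + 5)^2)
  diffusion = (8*x/(3*(4*x^2 + 5))) evaluated at B_t = 8*B_t/(3*(4*B_t^2 + 5))
Therefore d(log(B_t^2 + 5/4)/3) = (4*(5 - 4*B_t^2)/(3*(4*B_t^2 + 5)^2)) dt + (8*B_t/(3*(4*B_t^2 + 5))) dB_t.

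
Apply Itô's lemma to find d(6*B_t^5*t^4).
d(6*B_t^5*t^4) = (B_t^3*t^3*(24*B_t^2 + 60*t)) dt + (30*B_t^4*t^4) dB_t

Itô's formula for f(t, x): d f(t, B_t) = (f_t + (1/2) f_xx) dt + f_x dB_t. Compute partials of f(t, x) = 6*t^4*x^5:
  f_t(t,x)  = 24*t^3*x^5
  f_x(t,x)  = 30*t^4*x^4
  f_xx(t,x) = 120*t^4*x^3
Assemble drift = f_t + (1/2) f_xx = t^3*x^3*(60*t + 24*x^2) and diffusion = f_x = 30*t^4*x^4. Substituting x = B_t:
  d(6*B_t^5*t^4) = (B_t^3*t^3*(24*B_t^2 + 60*t)) dt + (30*B_t^4*t^4) dB_t.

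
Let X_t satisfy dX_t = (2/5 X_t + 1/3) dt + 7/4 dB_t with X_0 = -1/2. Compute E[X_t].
E[X_t] = exp(2*t/5)/3 - 5/6

Taking expectations and using E[dB_t] = 0, the mean m(t) = E[X_t] satisfies the ODE m'(t) = a m(t) + b with m(0) = x_0. With a = 2/5, b = 1/3, x_0 = -1/2, the solution is
  m(t) = x_0 * exp(a t) + (b/a) * (exp(a t) - 1)
       = (-1/2) * exp((2/5) t) + ((1/3)/(2/5)) * (exp((2/5) t) - 1)
       = exp(2*t/5)/3 - 5/6.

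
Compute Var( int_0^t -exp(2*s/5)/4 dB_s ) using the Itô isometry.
Var = 5*exp(4*t/5)/64 - 5/64

The Itô integral of a deterministic integrand f(s) has mean 0 because each increment f(s) * (B_{s+ds} - B_s) has mean 0. By the Itô isometry:
  Var( int_0^t f(s) dB_s ) = E[ (int_0^t f(s) dB_s)^2 ] = int_0^t f(s)^2 ds.
Here f(s) = -exp(2*s/5)/4, so f(s)^2 = exp(4*s/5)/16. Integrate:
  int_0^t (exp(4*s/5)/16) ds = 5*exp(4*t/5)/64 - 5/64.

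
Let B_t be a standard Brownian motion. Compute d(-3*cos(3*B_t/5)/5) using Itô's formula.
d(-3*cos(3*B_t/5)/5) = (27*cos(3*B_t/5)/250) dt + (9*sin(3*B_t/5)/25) dB_t

Itô's formula for f(B_t) gives d f(B_t) = f'(B_t) dB_t + (1/2) f''(B_t) dt. Compute derivatives of f(x) = -3*cos(3*x/5)/5:
  f'(x)  = 9*sin(3*x/5)/25
  f''(x) = 27*cos(3*x/5)/125
Substitute x = B_t and multiply the f'' term by 1/2:
  drift     = (1/2) * (27*cos(3*x/5)/125) evaluated at B_t = 27*cos(3*B_t/5)/250
  diffusion = (9*sin(3*x/5)/25) evaluated at B_t = 9*sin(3*B_t/5)/25
Therefore d(-3*cos(3*B_t/5)/5) = (27*cos(3*B_t/5)/250) dt + (9*sin(3*B_t/5)/25) dB_t.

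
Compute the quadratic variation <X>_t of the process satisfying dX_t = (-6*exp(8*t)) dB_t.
<X>_t = 9*exp(16*t)/4 - 9/4

For an Itô process dX_t = a(t) dt + b(t) dB_t, the quadratic variation is <X>_t = int_0^t b(s)^2 ds (the drift term does not contribute). Here b(s) = -6*exp(8*s), so
  b(s)^2 = 36*exp(16*s).
Integrating from 0 to t:
  <X>_t = int_0^t (36*exp(16*s)) ds = 9*exp(16*t)/4 - 9/4.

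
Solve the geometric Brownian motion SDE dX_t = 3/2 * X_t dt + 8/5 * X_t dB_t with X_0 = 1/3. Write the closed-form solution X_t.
X_t = 1/3 * exp((11/50) * t + (8/5) * B_t)

For GBM dX = mu X dt + sigma X dB with X_0 = x_0, apply Itô to Y = log X: dY = (mu - sigma^2/2) dt + sigma dB, so Y_t = log(x_0) + (mu - sigma^2/2) t + sigma B_t and hence X_t = x_0 * exp((mu - sigma^2/2) t + sigma B_t).
With mu = 3/2, sigma = 8/5, x_0 = 1/3, this gives:
  X_t = 1/3 * exp((11/50) * t + (8/5) * B_t).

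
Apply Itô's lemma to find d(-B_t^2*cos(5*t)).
d(-B_t^2*cos(5*t)) = (5*B_t^2*sin(5*t) - cos(5*t)) dt + (-2*B_t*cos(5*t)) dB_t

Itô's formula for f(t, x): d f(t, B_t) = (f_t + (1/2) f_xx) dt + f_x dB_t. Compute partials of f(t, x) = -x^2*cos(5*t):
  f_t(t,x)  = 5*x^2*sin(5*t)
  f_x(t,x)  = -2*x*cos(5*t)
  f_xx(t,x) = -2*cos(5*t)
Assemble drift = f_t + (1/2) f_xx = 5*x^2*sin(5*t) - cos(5*t) and diffusion = f_x = -2*x*cos(5*t). Substituting x = B_t:
  d(-B_t^2*cos(5*t)) = (5*B_t^2*sin(5*t) - cos(5*t)) dt + (-2*B_t*cos(5*t)) dB_t.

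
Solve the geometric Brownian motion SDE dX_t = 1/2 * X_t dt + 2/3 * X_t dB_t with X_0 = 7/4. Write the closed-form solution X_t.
X_t = 7/4 * exp((5/18) * t + (2/3) * B_t)

For GBM dX = mu X dt + sigma X dB with X_0 = x_0, apply Itô to Y = log X: dY = (mu - sigma^2/2) dt + sigma dB, so Y_t = log(x_0) + (mu - sigma^2/2) t + sigma B_t and hence X_t = x_0 * exp((mu - sigma^2/2) t + sigma B_t).
With mu = 1/2, sigma = 2/3, x_0 = 7/4, this gives:
  X_t = 7/4 * exp((5/18) * t + (2/3) * B_t).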